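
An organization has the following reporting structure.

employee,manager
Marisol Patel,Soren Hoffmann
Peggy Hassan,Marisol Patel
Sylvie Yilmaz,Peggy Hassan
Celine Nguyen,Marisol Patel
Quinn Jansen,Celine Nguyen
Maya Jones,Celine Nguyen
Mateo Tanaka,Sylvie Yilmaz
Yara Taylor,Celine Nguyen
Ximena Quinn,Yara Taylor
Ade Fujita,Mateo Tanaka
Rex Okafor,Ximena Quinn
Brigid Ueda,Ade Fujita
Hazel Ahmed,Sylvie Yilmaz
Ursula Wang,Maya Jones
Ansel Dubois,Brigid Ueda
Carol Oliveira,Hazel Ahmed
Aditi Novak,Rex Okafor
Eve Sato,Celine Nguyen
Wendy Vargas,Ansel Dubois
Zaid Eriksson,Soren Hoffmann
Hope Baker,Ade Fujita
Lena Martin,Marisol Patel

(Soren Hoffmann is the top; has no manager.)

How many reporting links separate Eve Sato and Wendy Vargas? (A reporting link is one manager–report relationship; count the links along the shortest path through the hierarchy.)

9

Eve Sato is 2 levels below Marisol Patel, and Wendy Vargas is 7 levels below Marisol Patel (their lowest common manager). The shortest path runs up from Eve Sato to Marisol Patel and back down to Wendy Vargas: 2 + 7 = 9 links.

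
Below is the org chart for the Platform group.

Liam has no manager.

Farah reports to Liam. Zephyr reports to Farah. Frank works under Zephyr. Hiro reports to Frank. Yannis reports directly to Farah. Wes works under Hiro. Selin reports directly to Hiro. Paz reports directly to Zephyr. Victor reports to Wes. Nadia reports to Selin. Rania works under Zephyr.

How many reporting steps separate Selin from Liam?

Chain from Selin up to Liam: Selin → Hiro → Frank → Zephyr → Farah → Liam. That is 5 steps up, so Selin is 5 levels below Liam.

5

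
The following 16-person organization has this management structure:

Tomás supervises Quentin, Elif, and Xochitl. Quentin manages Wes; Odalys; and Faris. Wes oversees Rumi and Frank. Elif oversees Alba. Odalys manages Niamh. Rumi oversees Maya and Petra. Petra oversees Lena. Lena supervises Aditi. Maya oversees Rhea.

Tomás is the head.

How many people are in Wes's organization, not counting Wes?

7

Wes directly manages Rumi, Frank. Under Rumi: Maya, Rhea, Petra, Lena, Aditi (5). Frank has no reports. So Wes's organization is 2 direct reports plus everyone under them: 6 + 1 = 7.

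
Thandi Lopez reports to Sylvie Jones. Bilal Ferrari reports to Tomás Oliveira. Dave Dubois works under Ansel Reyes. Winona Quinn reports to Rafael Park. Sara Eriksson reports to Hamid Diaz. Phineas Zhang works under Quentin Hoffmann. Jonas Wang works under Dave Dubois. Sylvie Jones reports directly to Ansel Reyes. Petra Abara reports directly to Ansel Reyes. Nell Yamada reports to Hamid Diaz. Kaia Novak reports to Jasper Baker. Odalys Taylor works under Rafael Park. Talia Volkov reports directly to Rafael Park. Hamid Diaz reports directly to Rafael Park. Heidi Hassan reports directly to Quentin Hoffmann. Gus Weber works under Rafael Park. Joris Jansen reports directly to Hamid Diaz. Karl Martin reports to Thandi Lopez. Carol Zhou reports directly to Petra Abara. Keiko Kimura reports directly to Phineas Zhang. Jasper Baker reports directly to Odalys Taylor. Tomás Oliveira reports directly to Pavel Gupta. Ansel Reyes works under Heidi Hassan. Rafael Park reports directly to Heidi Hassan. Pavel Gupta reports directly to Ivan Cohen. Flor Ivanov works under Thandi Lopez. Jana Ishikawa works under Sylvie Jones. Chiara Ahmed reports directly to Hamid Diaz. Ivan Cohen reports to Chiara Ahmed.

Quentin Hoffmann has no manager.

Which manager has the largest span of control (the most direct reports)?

Rafael Park

Direct-report counts: Quentin Hoffmann has 2; Phineas Zhang has 1; Heidi Hassan has 2; Ansel Reyes has 3; Petra Abara has 1; Dave Dubois has 1; Sylvie Jones has 2; Thandi Lopez has 2; Rafael Park has 5; Odalys Taylor has 1; Jasper Baker has 1; Hamid Diaz has 4; Chiara Ahmed has 1; Ivan Cohen has 1; Pavel Gupta has 1; Tomás Oliveira has 1. The largest is 5, held by Rafael Park.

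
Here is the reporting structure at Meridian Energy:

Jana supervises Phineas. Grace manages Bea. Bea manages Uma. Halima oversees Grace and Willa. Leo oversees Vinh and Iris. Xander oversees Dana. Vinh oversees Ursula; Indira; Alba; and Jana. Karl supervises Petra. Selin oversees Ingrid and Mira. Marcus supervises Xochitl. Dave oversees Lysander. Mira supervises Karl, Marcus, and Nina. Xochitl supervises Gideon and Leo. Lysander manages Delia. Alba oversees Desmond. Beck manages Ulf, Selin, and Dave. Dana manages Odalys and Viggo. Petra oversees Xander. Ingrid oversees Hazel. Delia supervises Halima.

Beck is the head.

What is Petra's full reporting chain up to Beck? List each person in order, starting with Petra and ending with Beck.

Petra -> Karl -> Mira -> Selin -> Beck

Petra reports to Karl. Karl reports to Mira. Mira reports to Selin. Selin reports to Beck. Beck is at the top.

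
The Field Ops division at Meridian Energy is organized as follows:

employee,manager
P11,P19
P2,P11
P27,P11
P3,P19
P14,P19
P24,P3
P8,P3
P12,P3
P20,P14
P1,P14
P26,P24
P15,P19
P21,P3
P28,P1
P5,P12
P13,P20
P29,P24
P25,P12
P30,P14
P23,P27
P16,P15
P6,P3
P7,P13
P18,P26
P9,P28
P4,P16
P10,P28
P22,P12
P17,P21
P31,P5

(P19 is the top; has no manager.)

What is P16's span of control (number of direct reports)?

1

P16 directly manages P4. That is 1 direct report.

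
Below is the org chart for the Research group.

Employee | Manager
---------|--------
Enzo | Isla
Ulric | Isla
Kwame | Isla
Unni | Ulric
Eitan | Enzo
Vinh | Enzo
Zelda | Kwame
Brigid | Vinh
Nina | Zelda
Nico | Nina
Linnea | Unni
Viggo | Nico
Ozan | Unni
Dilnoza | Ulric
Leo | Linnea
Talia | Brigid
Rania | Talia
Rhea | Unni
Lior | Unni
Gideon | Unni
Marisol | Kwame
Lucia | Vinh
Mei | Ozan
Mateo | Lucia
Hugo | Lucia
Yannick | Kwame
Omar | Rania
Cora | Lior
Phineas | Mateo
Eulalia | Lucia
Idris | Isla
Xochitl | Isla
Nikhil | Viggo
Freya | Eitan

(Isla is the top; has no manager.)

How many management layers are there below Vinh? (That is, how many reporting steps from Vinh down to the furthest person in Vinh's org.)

The longest chain under Vinh runs Vinh → Brigid → Talia → Rania → Omar, which is 4 levels below Vinh.

4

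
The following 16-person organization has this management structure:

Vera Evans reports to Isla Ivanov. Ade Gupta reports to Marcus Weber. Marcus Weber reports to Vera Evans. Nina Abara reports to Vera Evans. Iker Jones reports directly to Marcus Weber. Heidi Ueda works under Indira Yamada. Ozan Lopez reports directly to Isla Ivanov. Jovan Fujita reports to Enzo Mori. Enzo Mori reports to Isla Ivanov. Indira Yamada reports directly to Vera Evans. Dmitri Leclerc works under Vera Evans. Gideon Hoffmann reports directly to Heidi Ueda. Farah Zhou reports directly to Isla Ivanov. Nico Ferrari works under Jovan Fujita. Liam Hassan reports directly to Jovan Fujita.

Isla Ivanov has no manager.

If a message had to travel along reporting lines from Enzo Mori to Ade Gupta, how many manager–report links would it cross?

4

Enzo Mori is 1 level below Isla Ivanov, and Ade Gupta is 3 levels below Isla Ivanov (their lowest common manager). The shortest path runs up from Enzo Mori to Isla Ivanov and back down to Ade Gupta: 1 + 3 = 4 links.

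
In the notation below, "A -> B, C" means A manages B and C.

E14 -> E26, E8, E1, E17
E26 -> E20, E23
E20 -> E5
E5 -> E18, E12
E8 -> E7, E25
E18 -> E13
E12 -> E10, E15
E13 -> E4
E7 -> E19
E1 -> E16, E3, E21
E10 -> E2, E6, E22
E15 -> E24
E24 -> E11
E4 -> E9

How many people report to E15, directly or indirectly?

2

E15 directly manages E24. Under E24: E11 (1). That's 2 in total.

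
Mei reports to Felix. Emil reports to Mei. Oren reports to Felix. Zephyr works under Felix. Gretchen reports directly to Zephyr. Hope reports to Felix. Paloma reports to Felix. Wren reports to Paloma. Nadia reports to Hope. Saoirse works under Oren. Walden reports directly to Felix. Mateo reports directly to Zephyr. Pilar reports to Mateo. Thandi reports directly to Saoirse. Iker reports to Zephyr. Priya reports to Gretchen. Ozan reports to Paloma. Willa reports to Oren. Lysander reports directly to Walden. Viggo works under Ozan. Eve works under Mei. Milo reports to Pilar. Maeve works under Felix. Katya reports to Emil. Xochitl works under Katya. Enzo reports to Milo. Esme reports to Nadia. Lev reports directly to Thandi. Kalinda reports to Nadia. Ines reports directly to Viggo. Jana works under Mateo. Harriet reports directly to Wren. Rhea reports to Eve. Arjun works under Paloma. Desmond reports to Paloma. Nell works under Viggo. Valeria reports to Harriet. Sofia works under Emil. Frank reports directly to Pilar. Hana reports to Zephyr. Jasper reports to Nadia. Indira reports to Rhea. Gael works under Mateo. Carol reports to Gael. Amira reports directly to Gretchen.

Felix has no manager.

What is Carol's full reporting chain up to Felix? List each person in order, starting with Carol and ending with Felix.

Carol -> Gael -> Mateo -> Zephyr -> Felix

Carol reports to Gael. Gael reports to Mateo. Mateo reports to Zephyr. Zephyr reports to Felix. Felix is at the top.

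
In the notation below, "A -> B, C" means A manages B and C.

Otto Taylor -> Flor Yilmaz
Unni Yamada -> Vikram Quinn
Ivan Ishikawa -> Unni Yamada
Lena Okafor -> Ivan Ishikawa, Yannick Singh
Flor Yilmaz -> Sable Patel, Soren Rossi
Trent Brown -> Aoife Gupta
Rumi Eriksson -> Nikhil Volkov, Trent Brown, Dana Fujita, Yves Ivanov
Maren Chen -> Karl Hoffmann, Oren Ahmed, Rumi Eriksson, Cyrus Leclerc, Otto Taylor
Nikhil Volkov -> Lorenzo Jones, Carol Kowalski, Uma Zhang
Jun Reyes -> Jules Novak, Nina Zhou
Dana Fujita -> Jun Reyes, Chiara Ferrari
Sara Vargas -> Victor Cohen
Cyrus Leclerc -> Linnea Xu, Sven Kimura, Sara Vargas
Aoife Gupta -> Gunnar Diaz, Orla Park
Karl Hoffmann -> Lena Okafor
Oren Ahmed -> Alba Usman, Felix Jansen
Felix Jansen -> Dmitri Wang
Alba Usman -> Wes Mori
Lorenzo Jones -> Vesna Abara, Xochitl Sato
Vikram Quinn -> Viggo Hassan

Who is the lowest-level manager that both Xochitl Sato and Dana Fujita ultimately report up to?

Rumi Eriksson

Xochitl Sato's chain of managers is Lorenzo Jones, Nikhil Volkov, Rumi Eriksson, Maren Chen. Dana Fujita's chain of managers is Rumi Eriksson, Maren Chen. The first manager that appears in both chains is Rumi Eriksson.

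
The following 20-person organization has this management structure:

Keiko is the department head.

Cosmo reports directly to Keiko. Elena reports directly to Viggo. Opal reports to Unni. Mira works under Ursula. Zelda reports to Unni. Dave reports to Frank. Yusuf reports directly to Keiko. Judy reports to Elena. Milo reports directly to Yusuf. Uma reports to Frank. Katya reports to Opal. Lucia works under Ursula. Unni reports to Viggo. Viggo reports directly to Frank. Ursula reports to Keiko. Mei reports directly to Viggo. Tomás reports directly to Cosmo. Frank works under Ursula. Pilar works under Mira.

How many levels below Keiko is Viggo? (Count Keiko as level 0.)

Chain from Viggo up to Keiko: Viggo → Frank → Ursula → Keiko. That is 3 steps up, so Viggo is 3 levels below Keiko.

3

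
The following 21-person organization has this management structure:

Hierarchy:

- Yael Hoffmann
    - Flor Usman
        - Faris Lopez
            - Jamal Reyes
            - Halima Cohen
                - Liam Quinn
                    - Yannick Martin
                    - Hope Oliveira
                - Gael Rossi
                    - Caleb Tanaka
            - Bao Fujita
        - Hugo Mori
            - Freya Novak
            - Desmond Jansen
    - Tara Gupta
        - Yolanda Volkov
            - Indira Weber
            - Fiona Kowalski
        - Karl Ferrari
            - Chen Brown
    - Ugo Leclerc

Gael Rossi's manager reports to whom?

Faris Lopez

Gael Rossi reports to Halima Cohen, and Halima Cohen reports to Faris Lopez. So Gael Rossi's skip-level manager is Faris Lopez.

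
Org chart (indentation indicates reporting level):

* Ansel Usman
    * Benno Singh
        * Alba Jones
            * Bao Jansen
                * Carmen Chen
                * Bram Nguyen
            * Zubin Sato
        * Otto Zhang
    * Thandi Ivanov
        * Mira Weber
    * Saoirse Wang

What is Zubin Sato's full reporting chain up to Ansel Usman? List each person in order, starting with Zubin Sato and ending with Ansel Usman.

Zubin Sato reports to Alba Jones. Alba Jones reports to Benno Singh. Benno Singh reports to Ansel Usman. Ansel Usman is at the top.

Zubin Sato -> Alba Jones -> Benno Singh -> Ansel Usman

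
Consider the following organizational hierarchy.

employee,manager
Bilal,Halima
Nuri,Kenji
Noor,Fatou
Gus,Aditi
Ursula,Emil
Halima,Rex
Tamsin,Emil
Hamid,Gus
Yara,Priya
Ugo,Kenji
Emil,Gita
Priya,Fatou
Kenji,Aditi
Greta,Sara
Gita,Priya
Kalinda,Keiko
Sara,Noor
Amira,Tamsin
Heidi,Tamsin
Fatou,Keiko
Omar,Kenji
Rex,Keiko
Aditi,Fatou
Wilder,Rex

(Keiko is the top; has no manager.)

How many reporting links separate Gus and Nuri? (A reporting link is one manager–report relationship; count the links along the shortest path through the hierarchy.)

Gus is 1 level below Aditi, and Nuri is 2 levels below Aditi (their lowest common manager). The shortest path runs up from Gus to Aditi and back down to Nuri: 1 + 2 = 3 links.

3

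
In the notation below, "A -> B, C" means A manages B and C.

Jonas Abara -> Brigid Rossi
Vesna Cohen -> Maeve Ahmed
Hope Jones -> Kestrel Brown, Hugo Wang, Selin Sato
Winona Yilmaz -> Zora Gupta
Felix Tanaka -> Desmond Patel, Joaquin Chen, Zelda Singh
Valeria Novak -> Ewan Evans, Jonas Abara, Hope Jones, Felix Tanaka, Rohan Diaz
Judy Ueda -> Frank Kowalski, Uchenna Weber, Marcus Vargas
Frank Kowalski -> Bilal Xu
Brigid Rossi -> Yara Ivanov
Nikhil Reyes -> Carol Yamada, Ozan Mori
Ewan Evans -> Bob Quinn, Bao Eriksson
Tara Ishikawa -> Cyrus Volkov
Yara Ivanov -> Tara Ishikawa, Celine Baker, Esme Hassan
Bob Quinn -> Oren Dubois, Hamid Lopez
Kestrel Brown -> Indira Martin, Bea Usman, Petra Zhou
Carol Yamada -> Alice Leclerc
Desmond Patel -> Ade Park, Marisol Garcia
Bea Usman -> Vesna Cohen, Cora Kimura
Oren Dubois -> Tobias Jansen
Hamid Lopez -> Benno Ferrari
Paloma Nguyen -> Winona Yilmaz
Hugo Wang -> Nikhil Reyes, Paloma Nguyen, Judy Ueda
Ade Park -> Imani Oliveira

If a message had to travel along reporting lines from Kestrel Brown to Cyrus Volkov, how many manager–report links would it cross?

7

Kestrel Brown is 2 levels below Valeria Novak, and Cyrus Volkov is 5 levels below Valeria Novak (their lowest common manager). The shortest path runs up from Kestrel Brown to Valeria Novak and back down to Cyrus Volkov: 2 + 5 = 7 links.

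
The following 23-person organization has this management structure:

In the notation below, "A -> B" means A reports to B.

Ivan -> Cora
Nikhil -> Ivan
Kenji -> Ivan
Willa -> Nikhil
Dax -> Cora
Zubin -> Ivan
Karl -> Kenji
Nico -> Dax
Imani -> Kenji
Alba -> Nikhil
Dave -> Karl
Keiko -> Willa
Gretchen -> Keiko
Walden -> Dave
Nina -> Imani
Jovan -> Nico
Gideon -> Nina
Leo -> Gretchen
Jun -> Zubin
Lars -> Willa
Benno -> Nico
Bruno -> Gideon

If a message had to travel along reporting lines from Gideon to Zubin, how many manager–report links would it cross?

Gideon is 4 levels below Ivan, and Zubin is 1 level below Ivan (their lowest common manager). The shortest path runs up from Gideon to Ivan and back down to Zubin: 4 + 1 = 5 links.

5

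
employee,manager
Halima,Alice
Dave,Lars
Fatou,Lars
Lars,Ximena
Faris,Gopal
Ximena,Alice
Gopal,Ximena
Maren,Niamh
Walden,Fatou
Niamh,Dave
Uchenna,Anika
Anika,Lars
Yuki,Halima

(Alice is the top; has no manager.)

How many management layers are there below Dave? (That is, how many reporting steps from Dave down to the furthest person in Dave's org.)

2

The longest chain under Dave runs Dave → Niamh → Maren, which is 2 levels below Dave.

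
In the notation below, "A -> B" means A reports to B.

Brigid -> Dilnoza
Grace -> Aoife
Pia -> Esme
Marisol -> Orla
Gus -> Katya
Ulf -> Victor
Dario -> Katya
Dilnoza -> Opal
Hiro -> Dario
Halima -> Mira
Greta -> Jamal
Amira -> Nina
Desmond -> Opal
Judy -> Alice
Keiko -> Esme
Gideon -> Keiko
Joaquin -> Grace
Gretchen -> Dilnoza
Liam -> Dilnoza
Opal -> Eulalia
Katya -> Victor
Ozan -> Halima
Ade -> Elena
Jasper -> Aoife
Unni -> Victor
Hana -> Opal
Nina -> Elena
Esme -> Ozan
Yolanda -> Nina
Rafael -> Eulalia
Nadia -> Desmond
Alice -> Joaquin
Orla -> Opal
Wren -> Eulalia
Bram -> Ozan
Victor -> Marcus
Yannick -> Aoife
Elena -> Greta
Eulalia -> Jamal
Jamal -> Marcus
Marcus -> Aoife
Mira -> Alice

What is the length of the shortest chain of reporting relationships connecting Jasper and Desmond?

6

Jasper is 1 level below Aoife, and Desmond is 5 levels below Aoife (their lowest common manager). The shortest path runs up from Jasper to Aoife and back down to Desmond: 1 + 5 = 6 links.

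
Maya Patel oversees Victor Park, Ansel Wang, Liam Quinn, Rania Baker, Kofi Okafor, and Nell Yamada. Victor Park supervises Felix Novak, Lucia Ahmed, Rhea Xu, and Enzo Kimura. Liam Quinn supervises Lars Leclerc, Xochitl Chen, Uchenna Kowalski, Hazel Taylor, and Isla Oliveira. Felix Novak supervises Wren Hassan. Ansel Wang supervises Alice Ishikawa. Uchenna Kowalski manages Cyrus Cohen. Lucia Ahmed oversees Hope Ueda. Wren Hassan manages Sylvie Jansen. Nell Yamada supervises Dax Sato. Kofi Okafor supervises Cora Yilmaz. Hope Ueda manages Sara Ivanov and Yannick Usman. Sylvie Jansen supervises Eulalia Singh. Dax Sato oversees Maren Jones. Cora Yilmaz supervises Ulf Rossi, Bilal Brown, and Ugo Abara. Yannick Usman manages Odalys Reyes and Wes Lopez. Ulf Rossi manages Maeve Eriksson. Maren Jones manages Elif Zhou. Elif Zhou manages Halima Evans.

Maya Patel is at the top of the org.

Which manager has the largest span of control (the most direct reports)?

Maya Patel

Direct-report counts: Maya Patel has 6; Kofi Okafor has 1; Cora Yilmaz has 3; Ulf Rossi has 1; Nell Yamada has 1; Dax Sato has 1; Maren Jones has 1; Elif Zhou has 1; Ansel Wang has 1; Liam Quinn has 5; Uchenna Kowalski has 1; Victor Park has 4; Lucia Ahmed has 1; Hope Ueda has 2; Yannick Usman has 2; Felix Novak has 1; Wren Hassan has 1; Sylvie Jansen has 1. The largest is 6, held by Maya Patel.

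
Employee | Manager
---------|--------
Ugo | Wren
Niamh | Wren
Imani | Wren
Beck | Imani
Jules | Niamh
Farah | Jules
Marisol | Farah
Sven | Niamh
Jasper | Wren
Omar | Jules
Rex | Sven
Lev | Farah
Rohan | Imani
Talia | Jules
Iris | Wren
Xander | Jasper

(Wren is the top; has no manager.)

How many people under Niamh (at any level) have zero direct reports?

The people in Niamh's organization with no one reporting to them are Rex, Talia, Omar, Lev, Marisol. That is 5.

5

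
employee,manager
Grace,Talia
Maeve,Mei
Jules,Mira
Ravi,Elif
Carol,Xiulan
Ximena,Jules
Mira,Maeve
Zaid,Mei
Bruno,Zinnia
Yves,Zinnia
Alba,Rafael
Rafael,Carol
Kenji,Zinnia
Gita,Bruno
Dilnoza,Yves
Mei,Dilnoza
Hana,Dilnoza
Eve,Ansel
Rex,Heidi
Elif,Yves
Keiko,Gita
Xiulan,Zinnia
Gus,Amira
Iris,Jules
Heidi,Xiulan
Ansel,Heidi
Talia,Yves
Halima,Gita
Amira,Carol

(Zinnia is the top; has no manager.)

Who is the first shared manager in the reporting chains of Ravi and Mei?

Yves

Ravi's chain of managers is Elif, Yves, Zinnia. Mei's chain of managers is Dilnoza, Yves, Zinnia. The first manager that appears in both chains is Yves.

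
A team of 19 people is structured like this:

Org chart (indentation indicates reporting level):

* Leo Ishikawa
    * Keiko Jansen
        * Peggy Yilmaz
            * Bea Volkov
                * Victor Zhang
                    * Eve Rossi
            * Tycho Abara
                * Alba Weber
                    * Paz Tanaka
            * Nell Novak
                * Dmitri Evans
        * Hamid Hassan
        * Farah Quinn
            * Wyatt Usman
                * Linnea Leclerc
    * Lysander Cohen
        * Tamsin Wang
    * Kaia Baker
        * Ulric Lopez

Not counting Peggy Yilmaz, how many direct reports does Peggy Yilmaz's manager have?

Peggy Yilmaz reports to Keiko Jansen. Keiko Jansen's other direct reports are Hamid Hassan, Farah Quinn — 2 peers.

2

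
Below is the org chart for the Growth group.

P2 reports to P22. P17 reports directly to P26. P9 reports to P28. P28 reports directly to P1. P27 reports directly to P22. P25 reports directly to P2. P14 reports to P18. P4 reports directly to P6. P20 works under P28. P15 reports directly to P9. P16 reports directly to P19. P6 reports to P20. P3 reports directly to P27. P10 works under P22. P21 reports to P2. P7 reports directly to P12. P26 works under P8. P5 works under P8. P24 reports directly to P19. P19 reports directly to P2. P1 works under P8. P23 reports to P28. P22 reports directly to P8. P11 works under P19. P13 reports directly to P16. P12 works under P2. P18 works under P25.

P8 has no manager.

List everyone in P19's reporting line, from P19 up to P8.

P19 -> P2 -> P22 -> P8

P19 reports to P2. P2 reports to P22. P22 reports to P8. P8 is at the top.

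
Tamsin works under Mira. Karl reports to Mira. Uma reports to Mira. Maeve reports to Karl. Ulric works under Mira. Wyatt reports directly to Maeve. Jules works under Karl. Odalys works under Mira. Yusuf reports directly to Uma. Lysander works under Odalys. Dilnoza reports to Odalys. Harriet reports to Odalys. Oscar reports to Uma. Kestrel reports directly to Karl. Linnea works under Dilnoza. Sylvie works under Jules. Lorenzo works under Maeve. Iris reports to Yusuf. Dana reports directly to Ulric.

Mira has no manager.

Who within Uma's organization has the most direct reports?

Direct-report counts within Uma's organization: Uma has 2; Yusuf has 1. The largest is 2, held by Uma.

Uma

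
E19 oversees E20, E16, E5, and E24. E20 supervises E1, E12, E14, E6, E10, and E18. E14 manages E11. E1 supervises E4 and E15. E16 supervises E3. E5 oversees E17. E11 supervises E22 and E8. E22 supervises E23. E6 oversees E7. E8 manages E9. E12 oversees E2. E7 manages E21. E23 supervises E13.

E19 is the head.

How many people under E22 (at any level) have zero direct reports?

1

The only person in E22's organization with no one reporting to them is E13. That is 1.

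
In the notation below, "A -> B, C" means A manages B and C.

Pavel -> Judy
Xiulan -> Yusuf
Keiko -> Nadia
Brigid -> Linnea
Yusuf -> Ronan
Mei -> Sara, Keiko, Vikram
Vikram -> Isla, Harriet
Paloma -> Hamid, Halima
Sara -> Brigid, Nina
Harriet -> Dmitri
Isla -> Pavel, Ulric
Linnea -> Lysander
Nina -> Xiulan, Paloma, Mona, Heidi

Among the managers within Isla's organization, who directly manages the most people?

Direct-report counts within Isla's organization: Isla has 2; Pavel has 1. The largest is 2, held by Isla.

Isla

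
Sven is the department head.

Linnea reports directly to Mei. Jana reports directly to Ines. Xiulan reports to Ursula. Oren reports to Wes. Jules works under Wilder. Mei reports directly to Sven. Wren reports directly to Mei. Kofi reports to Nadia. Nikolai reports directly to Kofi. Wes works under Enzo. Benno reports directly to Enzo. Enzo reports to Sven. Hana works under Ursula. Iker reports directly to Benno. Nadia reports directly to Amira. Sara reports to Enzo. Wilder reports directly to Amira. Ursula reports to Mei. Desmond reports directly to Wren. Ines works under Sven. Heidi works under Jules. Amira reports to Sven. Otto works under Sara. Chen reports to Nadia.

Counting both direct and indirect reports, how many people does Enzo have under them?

6

Enzo directly manages Wes, Sara, Benno. Under Wes: Oren (1). Under Sara: Otto (1). Under Benno: Iker (1). So Enzo's organization is 3 direct reports plus everyone under them: 2 + 2 + 2 = 6.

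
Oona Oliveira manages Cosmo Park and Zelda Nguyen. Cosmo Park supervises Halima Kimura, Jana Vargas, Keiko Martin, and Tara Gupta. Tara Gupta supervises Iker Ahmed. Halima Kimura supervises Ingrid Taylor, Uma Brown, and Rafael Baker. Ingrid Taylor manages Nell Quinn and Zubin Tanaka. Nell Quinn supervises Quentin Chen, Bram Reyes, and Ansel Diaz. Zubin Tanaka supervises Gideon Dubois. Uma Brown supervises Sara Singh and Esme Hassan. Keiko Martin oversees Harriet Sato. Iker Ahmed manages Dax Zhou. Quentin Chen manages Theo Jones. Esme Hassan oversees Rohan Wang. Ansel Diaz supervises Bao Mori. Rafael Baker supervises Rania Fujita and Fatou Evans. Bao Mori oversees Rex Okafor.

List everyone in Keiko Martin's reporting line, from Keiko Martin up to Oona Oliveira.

Keiko Martin reports to Cosmo Park. Cosmo Park reports to Oona Oliveira. Oona Oliveira is at the top.

Keiko Martin -> Cosmo Park -> Oona Oliveira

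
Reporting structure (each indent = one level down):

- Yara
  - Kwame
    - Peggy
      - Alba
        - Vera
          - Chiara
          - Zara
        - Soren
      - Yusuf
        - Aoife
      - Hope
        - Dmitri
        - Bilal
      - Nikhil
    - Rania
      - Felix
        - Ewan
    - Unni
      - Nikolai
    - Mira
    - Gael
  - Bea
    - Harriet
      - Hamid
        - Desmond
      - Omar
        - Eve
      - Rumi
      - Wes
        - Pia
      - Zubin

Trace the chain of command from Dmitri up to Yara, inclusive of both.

Dmitri reports to Hope. Hope reports to Peggy. Peggy reports to Kwame. Kwame reports to Yara. Yara is at the top.

Dmitri -> Hope -> Peggy -> Kwame -> Yara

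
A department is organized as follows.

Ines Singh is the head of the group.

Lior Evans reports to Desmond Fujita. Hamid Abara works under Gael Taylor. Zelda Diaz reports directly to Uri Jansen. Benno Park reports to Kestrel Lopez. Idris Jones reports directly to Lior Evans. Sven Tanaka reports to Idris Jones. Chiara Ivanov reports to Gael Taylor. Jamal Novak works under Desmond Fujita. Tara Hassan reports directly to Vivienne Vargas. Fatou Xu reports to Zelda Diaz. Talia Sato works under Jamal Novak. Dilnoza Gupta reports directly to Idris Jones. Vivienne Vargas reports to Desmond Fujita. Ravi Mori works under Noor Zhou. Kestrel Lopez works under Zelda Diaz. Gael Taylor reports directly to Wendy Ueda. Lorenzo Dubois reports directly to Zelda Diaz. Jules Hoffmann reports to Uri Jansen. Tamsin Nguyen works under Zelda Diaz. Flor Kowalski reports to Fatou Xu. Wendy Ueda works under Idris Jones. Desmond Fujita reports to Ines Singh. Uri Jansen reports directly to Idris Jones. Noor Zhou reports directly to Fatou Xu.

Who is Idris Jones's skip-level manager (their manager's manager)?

Idris Jones reports to Lior Evans, and Lior Evans reports to Desmond Fujita. So Idris Jones's skip-level manager is Desmond Fujita.

Desmond Fujita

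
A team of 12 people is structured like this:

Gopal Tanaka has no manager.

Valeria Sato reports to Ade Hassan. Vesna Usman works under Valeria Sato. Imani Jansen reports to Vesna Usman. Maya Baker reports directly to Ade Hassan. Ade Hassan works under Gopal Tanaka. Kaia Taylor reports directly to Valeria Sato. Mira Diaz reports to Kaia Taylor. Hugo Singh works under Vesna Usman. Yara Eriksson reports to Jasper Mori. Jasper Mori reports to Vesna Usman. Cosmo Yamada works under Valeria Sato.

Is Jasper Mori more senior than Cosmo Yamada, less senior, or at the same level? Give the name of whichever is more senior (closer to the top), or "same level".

Cosmo Yamada

Jasper Mori is 4 levels below Gopal Tanaka; Cosmo Yamada is 3. Cosmo Yamada is higher.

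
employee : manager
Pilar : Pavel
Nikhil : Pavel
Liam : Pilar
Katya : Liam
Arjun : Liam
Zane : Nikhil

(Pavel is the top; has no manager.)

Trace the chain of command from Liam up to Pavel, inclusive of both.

Liam reports to Pilar. Pilar reports to Pavel. Pavel is at the top.

Liam -> Pilar -> Pavel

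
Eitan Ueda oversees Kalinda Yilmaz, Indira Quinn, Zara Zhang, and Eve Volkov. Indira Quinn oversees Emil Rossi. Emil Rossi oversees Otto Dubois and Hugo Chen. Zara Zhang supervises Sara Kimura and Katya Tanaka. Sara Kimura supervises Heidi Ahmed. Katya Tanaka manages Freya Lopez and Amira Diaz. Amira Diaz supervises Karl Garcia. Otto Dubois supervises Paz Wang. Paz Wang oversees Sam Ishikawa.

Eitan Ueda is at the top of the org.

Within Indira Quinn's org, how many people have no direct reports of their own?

The people in Indira Quinn's organization with no one reporting to them are Hugo Chen, Sam Ishikawa. That is 2.

2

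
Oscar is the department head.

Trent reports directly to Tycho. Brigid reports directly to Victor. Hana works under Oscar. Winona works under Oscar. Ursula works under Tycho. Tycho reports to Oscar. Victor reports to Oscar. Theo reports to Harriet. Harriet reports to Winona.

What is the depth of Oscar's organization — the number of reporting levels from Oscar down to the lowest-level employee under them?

3

The longest chain under Oscar runs Oscar → Winona → Harriet → Theo, which is 3 levels below Oscar.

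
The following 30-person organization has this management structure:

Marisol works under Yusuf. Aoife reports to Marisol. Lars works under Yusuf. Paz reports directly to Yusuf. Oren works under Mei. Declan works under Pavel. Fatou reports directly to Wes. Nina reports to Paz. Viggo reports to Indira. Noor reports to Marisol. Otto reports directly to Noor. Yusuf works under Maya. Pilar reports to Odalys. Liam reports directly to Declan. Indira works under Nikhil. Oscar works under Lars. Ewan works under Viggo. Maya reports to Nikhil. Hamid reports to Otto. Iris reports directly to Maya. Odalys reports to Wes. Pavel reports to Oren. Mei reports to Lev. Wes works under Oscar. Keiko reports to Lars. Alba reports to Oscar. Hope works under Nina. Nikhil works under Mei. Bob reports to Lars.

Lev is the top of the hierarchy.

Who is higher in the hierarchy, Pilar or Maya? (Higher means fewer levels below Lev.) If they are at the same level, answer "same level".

Pilar is 9 levels below Lev; Maya is 3. Maya is higher.

Maya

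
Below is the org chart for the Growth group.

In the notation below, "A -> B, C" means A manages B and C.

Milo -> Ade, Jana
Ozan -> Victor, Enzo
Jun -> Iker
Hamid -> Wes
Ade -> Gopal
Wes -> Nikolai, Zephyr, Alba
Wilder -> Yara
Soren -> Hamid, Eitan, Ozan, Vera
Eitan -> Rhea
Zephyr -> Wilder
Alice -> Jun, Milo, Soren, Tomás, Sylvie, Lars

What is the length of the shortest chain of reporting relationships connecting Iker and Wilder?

7

Iker is 2 levels below Alice, and Wilder is 5 levels below Alice (their lowest common manager). The shortest path runs up from Iker to Alice and back down to Wilder: 2 + 5 = 7 links.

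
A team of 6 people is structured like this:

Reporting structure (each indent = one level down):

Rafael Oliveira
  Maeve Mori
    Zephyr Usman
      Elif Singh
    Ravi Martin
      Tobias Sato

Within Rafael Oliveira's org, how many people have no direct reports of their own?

2

The people in Rafael Oliveira's organization with no one reporting to them are Tobias Sato, Elif Singh. That is 2.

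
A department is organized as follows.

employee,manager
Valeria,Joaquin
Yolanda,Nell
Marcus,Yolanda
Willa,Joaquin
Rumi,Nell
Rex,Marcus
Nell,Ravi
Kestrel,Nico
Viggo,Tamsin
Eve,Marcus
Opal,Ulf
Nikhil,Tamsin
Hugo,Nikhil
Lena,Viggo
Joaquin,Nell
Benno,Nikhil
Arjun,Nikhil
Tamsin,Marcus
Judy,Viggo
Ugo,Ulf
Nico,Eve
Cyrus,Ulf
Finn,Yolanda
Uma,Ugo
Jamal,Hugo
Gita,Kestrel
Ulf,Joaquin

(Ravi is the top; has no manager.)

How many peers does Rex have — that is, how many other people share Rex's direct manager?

2

Rex reports to Marcus. Marcus's other direct reports are Tamsin, Eve — 2 peers.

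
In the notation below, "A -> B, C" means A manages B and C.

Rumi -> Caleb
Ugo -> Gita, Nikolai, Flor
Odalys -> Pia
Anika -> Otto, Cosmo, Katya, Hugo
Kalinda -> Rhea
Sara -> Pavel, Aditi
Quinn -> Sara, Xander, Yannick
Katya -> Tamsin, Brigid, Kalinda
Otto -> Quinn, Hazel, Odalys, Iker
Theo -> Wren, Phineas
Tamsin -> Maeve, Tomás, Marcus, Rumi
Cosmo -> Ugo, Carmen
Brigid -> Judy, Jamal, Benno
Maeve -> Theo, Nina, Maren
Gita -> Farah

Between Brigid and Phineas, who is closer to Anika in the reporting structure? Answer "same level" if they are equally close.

Brigid

Brigid is 2 levels below Anika; Phineas is 5. Brigid is higher.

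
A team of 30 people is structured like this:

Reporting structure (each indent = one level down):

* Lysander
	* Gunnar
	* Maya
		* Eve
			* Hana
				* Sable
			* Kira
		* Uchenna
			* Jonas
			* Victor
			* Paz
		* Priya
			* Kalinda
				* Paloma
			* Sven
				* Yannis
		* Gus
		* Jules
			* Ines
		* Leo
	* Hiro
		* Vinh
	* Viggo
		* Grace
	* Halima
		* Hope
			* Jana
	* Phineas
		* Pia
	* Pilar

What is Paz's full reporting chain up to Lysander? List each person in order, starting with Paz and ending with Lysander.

Paz reports to Uchenna. Uchenna reports to Maya. Maya reports to Lysander. Lysander is at the top.

Paz -> Uchenna -> Maya -> Lysander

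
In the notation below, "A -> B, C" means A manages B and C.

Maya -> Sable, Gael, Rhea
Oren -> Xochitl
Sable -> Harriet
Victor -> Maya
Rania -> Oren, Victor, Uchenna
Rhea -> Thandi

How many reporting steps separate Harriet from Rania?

4

Chain from Harriet up to Rania: Harriet → Sable → Maya → Victor → Rania. That is 4 steps up, so Harriet is 4 levels below Rania.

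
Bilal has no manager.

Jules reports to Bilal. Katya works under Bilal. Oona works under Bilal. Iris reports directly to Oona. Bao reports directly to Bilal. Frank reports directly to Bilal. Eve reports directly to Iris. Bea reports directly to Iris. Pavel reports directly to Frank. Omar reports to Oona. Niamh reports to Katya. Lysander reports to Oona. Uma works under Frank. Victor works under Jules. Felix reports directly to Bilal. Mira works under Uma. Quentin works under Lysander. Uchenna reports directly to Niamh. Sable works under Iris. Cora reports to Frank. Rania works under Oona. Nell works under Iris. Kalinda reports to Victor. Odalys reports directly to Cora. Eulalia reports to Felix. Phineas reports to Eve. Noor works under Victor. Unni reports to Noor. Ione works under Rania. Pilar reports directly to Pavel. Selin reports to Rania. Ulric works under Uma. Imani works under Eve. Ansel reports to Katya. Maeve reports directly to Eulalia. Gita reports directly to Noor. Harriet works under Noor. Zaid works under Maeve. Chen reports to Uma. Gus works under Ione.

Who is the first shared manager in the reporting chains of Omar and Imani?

Oona

Omar's chain of managers is Oona, Bilal. Imani's chain of managers is Eve, Iris, Oona, Bilal. The first manager that appears in both chains is Oona.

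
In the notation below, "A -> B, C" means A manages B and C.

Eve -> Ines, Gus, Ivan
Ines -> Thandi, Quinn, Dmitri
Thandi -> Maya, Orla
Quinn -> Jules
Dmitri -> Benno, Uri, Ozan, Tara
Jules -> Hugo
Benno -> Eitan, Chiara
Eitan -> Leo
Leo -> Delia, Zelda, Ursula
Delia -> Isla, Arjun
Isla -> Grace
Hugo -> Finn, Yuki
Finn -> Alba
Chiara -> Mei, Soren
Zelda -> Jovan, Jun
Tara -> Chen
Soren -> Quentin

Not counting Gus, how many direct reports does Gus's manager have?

2

Gus reports to Eve. Eve's other direct reports are Ines, Ivan — 2 peers.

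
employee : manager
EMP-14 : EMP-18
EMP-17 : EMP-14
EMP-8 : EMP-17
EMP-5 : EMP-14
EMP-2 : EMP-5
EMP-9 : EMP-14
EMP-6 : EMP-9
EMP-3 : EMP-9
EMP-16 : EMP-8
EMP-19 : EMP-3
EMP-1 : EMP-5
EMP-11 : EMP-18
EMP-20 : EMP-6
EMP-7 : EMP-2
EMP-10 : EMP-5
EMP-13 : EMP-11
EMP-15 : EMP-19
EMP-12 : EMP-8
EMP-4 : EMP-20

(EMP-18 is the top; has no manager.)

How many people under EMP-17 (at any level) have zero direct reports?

The people in EMP-17's organization with no one reporting to them are EMP-12, EMP-16. That is 2.

2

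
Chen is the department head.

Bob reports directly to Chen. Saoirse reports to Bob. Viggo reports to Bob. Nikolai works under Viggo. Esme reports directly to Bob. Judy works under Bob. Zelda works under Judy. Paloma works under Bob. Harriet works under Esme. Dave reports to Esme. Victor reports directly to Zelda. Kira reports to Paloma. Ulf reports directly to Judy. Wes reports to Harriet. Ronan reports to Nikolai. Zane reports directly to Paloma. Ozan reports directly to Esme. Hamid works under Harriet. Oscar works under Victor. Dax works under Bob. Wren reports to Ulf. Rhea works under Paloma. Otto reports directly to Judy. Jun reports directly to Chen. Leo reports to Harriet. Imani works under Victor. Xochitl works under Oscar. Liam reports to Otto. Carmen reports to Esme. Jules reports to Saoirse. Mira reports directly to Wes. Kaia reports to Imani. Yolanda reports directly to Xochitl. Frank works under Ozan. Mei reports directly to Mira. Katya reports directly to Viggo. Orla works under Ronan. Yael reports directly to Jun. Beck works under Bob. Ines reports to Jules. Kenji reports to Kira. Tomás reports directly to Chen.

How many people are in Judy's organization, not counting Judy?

Judy directly manages Zelda, Ulf, Otto. Under Zelda: Victor, Imani, Kaia, Oscar, Xochitl, Yolanda (6). Under Ulf: Wren (1). Under Otto: Liam (1). So Judy's organization is 3 direct reports plus everyone under them: 7 + 2 + 2 = 11.

11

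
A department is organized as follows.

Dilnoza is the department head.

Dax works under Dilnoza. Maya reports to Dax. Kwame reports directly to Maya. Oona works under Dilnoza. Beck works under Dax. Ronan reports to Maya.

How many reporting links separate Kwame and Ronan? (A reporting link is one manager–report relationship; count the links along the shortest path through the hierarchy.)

2

Kwame is 1 level below Maya, and Ronan is 1 level below Maya (their lowest common manager). The shortest path runs up from Kwame to Maya and back down to Ronan: 1 + 1 = 2 links.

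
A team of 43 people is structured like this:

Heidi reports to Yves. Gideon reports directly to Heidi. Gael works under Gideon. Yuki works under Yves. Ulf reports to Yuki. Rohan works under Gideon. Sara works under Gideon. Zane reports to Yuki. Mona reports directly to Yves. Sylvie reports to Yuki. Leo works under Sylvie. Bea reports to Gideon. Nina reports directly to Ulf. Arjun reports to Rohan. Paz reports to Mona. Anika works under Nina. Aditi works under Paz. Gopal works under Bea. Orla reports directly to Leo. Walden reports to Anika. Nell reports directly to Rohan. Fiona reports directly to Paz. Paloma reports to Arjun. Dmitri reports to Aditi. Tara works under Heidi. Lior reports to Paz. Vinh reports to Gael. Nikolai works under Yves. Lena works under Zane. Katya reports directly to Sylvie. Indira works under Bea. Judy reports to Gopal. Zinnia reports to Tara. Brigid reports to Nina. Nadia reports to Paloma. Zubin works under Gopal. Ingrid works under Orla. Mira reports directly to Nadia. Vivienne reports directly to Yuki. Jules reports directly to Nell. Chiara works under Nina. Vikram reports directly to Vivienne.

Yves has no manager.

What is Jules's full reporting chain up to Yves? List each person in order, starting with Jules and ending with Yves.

Jules reports to Nell. Nell reports to Rohan. Rohan reports to Gideon. Gideon reports to Heidi. Heidi reports to Yves. Yves is at the top.

Jules -> Nell -> Rohan -> Gideon -> Heidi -> Yves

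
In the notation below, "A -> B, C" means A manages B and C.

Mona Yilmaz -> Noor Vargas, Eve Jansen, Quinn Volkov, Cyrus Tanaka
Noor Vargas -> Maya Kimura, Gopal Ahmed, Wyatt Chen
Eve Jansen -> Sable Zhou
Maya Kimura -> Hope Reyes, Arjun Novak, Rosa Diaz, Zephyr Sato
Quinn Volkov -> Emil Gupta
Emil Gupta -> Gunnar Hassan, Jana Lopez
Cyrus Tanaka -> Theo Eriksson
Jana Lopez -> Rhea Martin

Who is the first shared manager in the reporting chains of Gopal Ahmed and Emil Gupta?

Gopal Ahmed's chain of managers is Noor Vargas, Mona Yilmaz. Emil Gupta's chain of managers is Quinn Volkov, Mona Yilmaz. The first manager that appears in both chains is Mona Yilmaz.

Mona Yilmaz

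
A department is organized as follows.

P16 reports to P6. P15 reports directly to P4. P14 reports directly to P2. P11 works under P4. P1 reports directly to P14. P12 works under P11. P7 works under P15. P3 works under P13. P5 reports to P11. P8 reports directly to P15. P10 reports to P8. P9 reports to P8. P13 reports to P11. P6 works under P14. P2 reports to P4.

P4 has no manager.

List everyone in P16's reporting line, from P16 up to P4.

P16 reports to P6. P6 reports to P14. P14 reports to P2. P2 reports to P4. P4 is at the top.

P16 -> P6 -> P14 -> P2 -> P4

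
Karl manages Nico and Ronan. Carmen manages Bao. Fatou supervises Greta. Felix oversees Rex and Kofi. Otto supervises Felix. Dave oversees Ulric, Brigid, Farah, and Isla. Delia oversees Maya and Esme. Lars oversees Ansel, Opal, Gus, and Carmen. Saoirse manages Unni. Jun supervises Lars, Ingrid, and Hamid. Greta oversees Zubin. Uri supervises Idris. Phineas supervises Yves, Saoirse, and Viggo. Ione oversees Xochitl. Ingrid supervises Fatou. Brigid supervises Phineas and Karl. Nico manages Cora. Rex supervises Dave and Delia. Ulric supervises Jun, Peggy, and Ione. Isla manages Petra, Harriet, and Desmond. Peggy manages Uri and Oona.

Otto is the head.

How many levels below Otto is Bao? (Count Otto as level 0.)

Chain from Bao up to Otto: Bao → Carmen → Lars → Jun → Ulric → Dave → Rex → Felix → Otto. That is 8 steps up, so Bao is 8 levels below Otto.

8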